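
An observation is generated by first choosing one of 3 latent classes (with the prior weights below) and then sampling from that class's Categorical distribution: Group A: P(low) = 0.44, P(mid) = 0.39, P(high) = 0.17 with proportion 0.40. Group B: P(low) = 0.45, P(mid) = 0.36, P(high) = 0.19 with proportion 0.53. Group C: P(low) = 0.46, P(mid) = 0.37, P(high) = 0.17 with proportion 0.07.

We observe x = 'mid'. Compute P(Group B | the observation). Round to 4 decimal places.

The responsibility of component k is π_k f_k(x) divided by Σ_j π_j f_j(x).
Evaluate each component's likelihood at the observed value:
  p_A = P(mid | comp) = 0.39
  p_B = P(mid | comp) = 0.36
  p_C = P(mid | comp) = 0.37
Unnormalised posteriors:
  π_A·p_A = 0.40 × 0.39 = 0.156
  π_B·p_B = 0.53 × 0.36 = 0.1908
  π_C·p_C = 0.07 × 0.37 = 0.0259
Sum: 0.156 + 0.1908 + 0.0259 = 0.3727
P(Group B | data) = 0.1908 / 0.3727 ≈ 0.5119

0.5119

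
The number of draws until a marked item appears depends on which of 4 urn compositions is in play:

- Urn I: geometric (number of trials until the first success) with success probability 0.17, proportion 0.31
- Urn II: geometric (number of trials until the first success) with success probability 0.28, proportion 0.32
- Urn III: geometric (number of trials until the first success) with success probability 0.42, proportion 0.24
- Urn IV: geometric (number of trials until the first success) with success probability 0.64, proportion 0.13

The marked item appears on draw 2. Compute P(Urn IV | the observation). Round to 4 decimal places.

By Bayes' theorem, P(k | x) = π_k f_k(x) / Σ_j π_j f_j(x).
Geometric probabilities:
  L_I = 0.1411
  L_II = 0.2016
  L_III = 0.2436
  L_IV = 0.2304
Multiply by the mixture weights:
  π_I·L_I = 0.31 × 0.1411 = 0.043741
  π_II·L_II = 0.32 × 0.2016 = 0.064512
  π_III·L_III = 0.24 × 0.2436 = 0.058464
  π_IV·L_IV = 0.13 × 0.2304 = 0.029952
Normaliser: 0.043741 + 0.064512 + 0.058464 + 0.029952 = 0.196669
So the posterior for Urn IV is 0.029952 / 0.196669 ≈ 0.1523.

0.1523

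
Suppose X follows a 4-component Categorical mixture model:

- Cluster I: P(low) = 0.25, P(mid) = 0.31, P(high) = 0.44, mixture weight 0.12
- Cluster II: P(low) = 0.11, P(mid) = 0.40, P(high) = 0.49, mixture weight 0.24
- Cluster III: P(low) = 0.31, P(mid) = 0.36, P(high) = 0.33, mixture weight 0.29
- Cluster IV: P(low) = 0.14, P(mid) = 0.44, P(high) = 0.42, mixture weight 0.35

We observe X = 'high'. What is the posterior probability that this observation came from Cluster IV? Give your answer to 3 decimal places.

0.356

Posterior ∝ prior × likelihood, so P(k | x) ∝ P(Z=k) f_k(x); normalise over all components.
Categorical probabilities:
  f_I = 0.44
  f_II = 0.49
  f_III = 0.33
  f_IV = 0.42
Multiply by the mixture weights:
  P(Z=I)·f_I = 0.12 × 0.44 = 0.0528
  P(Z=II)·f_II = 0.24 × 0.49 = 0.1176
  P(Z=III)·f_III = 0.29 × 0.33 = 0.0957
  P(Z=IV)·f_IV = 0.35 × 0.42 = 0.147
Marginal: 0.0528 + 0.1176 + 0.0957 + 0.147 = 0.4131
So the posterior for Cluster IV is 0.147 / 0.4131 ≈ 0.356.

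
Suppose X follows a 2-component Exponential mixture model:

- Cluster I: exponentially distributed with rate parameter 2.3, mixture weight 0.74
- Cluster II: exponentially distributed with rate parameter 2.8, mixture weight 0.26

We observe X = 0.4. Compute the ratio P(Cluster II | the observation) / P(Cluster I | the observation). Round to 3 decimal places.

0.350

The posterior odds equal the prior odds times the likelihood ratio: (w_i/w_j)·(f_i(x)/f_j(x)).
Component likelihoods at x = 0.4:
  L_I = 2.3·e^(−2.3·0.4) = 2.3·e^(−0.9200) = 0.916594
  L_II = 2.8·e^(−2.8·0.4) = 2.8·e^(−1.1200) = 0.913583
Odds = (0.26/0.74) × (0.913583/0.916594) = 0.351351 × 0.996716 ≈ 0.350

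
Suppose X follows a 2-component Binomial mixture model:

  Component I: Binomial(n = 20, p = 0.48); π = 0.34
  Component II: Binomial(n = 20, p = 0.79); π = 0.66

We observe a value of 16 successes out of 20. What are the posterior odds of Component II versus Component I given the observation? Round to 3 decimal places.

Only the two components matter; the odds are (P(Z=i) f_i(x)) / (P(Z=j) f_j(x)).
Component likelihoods at x = 16 successes out of 20:
  p_I = C(20,16)·0.48^16·0.52^4 = 4845·7.94072e-06·0.0731162 = 0.00281298
  p_II = C(20,16)·0.79^16·0.21^4 = 4845·0.0230162·0.00194481 = 0.216872
0.143136 / 0.000956414 ≈ 149.659

149.659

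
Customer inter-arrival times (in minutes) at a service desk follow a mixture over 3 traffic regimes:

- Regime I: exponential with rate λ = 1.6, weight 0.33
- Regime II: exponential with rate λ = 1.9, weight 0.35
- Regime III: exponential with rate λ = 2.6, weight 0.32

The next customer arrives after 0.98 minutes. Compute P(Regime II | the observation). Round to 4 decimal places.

0.3710

By Bayes' theorem, P(k | x) = π_k f_k(x) / Σ_j π_j f_j(x).
Exponential densities:
  f_I = 0.333539
  f_II = 0.295187
  f_III = 0.203419
Multiply by the mixture weights:
  π_I·f_I = 0.33 × 0.333539 = 0.110068
  π_II·f_II = 0.35 × 0.295187 = 0.103315
  π_III·f_III = 0.32 × 0.203419 = 0.065094
Denominator: 0.110068 + 0.103315 + 0.065094 = 0.278477
P(Regime II | data) ≈ 0.3710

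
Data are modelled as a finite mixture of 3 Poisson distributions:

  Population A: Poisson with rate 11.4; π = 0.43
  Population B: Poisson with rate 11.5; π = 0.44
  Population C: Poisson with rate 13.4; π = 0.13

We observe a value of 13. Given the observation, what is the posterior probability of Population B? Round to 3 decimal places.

P(component k | x) = π_k·f_k(x) / marginal(x), where marginal(x) = Σ_j π_j·f_j(x).
Poisson probabilities:
  L_A = e^(−11.4)·11.4^13/13! = 0.0987474
  L_B = e^(−11.5)·11.5^13/13! = 0.100093
  L_C = e^(−13.4)·13.4^13/13! = 0.109279
Weight by the priors:
  π_A·L_A = 0.43 × 0.0987474 = 0.0424614
  π_B·L_B = 0.44 × 0.100093 = 0.0440411
  π_C·L_C = 0.13 × 0.109279 = 0.0142062
Denominator: 0.0424614 + 0.0440411 + 0.0142062 = 0.100709
P(Population B | data) = 0.0440411 / 0.100709 ≈ 0.437

0.437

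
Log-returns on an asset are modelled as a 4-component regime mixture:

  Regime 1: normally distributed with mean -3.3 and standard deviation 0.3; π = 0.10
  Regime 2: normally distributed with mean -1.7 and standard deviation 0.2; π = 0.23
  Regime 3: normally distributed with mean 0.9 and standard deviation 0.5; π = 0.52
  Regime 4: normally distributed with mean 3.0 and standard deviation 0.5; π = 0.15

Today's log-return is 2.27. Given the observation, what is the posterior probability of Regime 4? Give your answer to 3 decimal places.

The responsibility of component k is π_k f_k(x) divided by Σ_j π_j f_j(x).
Component likelihoods at x = 2.27:
  L_1 = (1/(0.3·√(2π)))·exp(−(2.27−-3.3)²/(2·0.3²)) = 1.329808·exp(-172.36056) = 1.85588e-75
  L_2 = (1/(0.2·√(2π)))·exp(−(2.27−-1.7)²/(2·0.2²)) = 1.994711·exp(-197.01125) = 5.48253e-86
  L_3 = (1/(0.5·√(2π)))·exp(−(2.27−0.9)²/(2·0.5²)) = 0.797885·exp(-3.75380) = 0.0186933
  L_4 = (1/(0.5·√(2π)))·exp(−(2.27−3.0)²/(2·0.5²)) = 0.797885·exp(-1.06580) = 0.274833
Weight by the priors:
  π_1·L_1 = 0.10 × 1.85588e-75 = 1.85588e-76
  π_2·L_2 = 0.23 × 5.48253e-86 = 1.26098e-86
  π_3·L_3 = 0.52 × 0.0186933 = 0.0097205
  π_4·L_4 = 0.15 × 0.274833 = 0.041225
Normaliser: 1.85588e-76 + 1.26098e-86 + 0.0097205 + 0.041225 = 0.0509455
So the posterior for Regime 4 is 0.041225 / 0.0509455 ≈ 0.809.

0.809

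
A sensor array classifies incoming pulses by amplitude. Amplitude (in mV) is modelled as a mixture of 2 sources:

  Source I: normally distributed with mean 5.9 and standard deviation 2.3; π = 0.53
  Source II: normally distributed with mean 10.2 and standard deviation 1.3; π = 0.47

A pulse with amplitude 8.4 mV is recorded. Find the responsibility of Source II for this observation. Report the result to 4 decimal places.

0.5206

P(component k | x) = P(Z=k)·f_k(x) / marginal(x), where marginal(x) = Σ_j P(Z=j)·f_j(x).
Evaluate each component's likelihood at the observed value:
  f_I = (1/(2.3·√(2π)))·exp(−(8.4−5.9)²/(2·2.3²)) = 0.173453·exp(-0.59074) = 0.096079
  f_II = (1/(1.3·√(2π)))·exp(−(8.4−10.2)²/(2·1.3²)) = 0.306879·exp(-0.95858) = 0.117669
Multiply by the mixture weights:
  P(Z=I)·f_I = 0.53 × 0.096079 = 0.0509219
  P(Z=II)·f_II = 0.47 × 0.117669 = 0.0553043
Denominator: 0.0509219 + 0.0553043 = 0.106226
P(Source II | 8.4 mV) ≈ 0.5206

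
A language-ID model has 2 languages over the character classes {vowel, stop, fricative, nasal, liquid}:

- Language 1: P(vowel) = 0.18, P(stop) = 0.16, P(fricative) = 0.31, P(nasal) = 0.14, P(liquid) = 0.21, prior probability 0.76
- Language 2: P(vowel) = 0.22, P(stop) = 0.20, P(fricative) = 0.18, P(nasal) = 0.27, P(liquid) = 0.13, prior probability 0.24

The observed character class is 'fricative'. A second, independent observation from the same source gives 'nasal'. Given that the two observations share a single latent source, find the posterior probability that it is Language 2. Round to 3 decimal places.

Posterior ∝ prior × likelihood, so P(k | x) ∝ w_k f_k(x); normalise over all components.
Since both observations come from the same component, the likelihood for component k is f_k(x₁)·f_k(x₂).
  f_1 = [0.31] × [0.14] = 0.0434
  f_2 = [0.18] × [0.27] = 0.0486
Multiply by the mixture weights:
  w_1·f_1 = 0.76 × 0.0434 = 0.032984
  w_2·f_2 = 0.24 × 0.0486 = 0.011664
Evidence: 0.032984 + 0.011664 = 0.044648
P(Language 2 | x₁, x₂) = 0.011664 / 0.044648 ≈ 0.261

0.261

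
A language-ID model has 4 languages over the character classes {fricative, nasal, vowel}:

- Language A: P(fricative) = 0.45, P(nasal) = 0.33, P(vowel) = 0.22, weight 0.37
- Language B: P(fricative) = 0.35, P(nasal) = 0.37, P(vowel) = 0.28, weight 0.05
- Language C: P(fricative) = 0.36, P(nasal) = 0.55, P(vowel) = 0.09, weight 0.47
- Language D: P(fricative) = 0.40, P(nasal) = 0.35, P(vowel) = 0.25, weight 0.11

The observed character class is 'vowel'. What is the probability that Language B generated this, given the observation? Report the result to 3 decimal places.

0.085

The responsibility of component k is π_k f_k(x) divided by Σ_j π_j f_j(x).
Evaluate each component's likelihood at the observed value:
  L_A = 0.22
  L_B = 0.28
  L_C = 0.09
  L_D = 0.25
Multiply by the mixture weights:
  π_A·L_A = 0.37 × 0.22 = 0.0814
  π_B·L_B = 0.05 × 0.28 = 0.014
  π_C·L_C = 0.47 × 0.09 = 0.0423
  π_D·L_D = 0.11 × 0.25 = 0.0275
Normaliser: 0.0814 + 0.014 + 0.0423 + 0.0275 = 0.1652
P(Language B | the observation) = 0.014 / 0.1652 ≈ 0.085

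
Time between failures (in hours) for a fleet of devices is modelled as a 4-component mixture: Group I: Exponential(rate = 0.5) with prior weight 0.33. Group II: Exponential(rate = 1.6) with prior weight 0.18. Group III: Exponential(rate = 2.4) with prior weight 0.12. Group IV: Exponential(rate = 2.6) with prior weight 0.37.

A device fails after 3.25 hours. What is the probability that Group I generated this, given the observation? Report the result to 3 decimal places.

Apply Bayes' rule: the posterior for each component is proportional to its prior times its likelihood at x.
Evaluate each component's likelihood at the observed value:
  L_I = 0.5·e^(−0.5·3.25) = 0.5·e^(−1.6250) = 0.0984558
  L_II = 1.6·e^(−1.6·3.25) = 1.6·e^(−5.2000) = 0.0088265
  L_III = 2.4·e^(−2.4·3.25) = 2.4·e^(−7.8000) = 0.000983364
  L_IV = 2.6·e^(−2.6·3.25) = 2.6·e^(−8.4500) = 0.000556141
Unnormalised posteriors:
  π_I·L_I = 0.33 × 0.0984558 = 0.0324904
  π_II·L_II = 0.18 × 0.0088265 = 0.00158877
  π_III·L_III = 0.12 × 0.000983364 = 0.000118004
  π_IV·L_IV = 0.37 × 0.000556141 = 0.000205772
Normaliser: 0.0324904 + 0.00158877 + 0.000118004 + 0.000205772 = 0.034403
P(Group I | x) = 0.0324904 / 0.034403 ≈ 0.944

0.944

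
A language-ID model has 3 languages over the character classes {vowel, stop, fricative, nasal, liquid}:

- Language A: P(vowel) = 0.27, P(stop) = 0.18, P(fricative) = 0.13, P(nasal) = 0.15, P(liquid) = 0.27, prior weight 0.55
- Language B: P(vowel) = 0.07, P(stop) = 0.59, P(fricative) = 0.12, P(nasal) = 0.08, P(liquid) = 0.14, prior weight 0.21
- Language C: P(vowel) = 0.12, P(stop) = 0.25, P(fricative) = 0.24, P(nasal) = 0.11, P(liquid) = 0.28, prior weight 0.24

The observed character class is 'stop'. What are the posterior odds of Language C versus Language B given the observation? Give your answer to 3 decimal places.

0.484

Posterior odds = (π_i f_i(x)) / (π_j f_j(x)); the normalising sum cancels.
Component likelihoods at x = 'stop':
  L_A = P(stop | comp) = 0.18
  L_B = P(stop | comp) = 0.59
  L_C = P(stop | comp) = 0.25
Odds = (0.24/0.21) × (0.25/0.59) = 1.14286 × 0.423729 ≈ 0.484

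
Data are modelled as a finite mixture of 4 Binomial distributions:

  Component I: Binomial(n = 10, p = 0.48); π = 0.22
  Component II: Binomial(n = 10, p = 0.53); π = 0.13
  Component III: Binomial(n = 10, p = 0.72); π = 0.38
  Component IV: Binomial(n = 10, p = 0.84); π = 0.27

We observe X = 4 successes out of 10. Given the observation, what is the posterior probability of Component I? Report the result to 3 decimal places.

0.588

Apply Bayes' rule: the posterior for each component is proportional to its prior times its likelihood at x.
Binomial probabilities:
  L_I = 0.220396
  L_II = 0.178612
  L_III = 0.0271955
  L_IV = 0.00175411
Weight by the priors:
  π_I·L_I = 0.22 × 0.220396 = 0.0484872
  π_II·L_II = 0.13 × 0.178612 = 0.0232195
  π_III·L_III = 0.38 × 0.0271955 = 0.0103343
  π_IV·L_IV = 0.27 × 0.00175411 = 0.000473609
Evidence: 0.0484872 + 0.0232195 + 0.0103343 + 0.000473609 = 0.0825146
P(Component I | data) = 0.0484872 / 0.0825146 ≈ 0.588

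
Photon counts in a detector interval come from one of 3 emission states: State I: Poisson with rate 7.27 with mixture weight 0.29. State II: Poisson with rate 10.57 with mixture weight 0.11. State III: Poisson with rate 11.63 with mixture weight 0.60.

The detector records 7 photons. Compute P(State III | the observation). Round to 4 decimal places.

By Bayes' theorem, P(k | x) = P(Z=k) f_k(x) / Σ_j P(Z=j) f_j(x).
Component likelihoods at x = 7 photons:
  f_I = 0.148248
  f_II = 0.0750934
  f_III = 0.0507905
Weight by the priors:
  P(Z=I)·f_I = 0.29 × 0.148248 = 0.042992
  P(Z=II)·f_II = 0.11 × 0.0750934 = 0.00826027
  P(Z=III)·f_III = 0.60 × 0.0507905 = 0.0304743
Sum: 0.042992 + 0.00826027 + 0.0304743 = 0.0817266
P(State III | 7 photons) = 0.0304743 / 0.0817266 ≈ 0.3729

0.3729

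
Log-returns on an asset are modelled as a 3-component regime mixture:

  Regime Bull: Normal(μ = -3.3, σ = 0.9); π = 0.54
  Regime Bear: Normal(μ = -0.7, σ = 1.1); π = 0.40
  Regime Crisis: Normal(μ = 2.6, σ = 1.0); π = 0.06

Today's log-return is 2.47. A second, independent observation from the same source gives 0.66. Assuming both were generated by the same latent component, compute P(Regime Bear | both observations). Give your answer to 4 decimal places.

0.2108

By Bayes' theorem, P(k | x) = w_k f_k(x) / Σ_j w_j f_j(x).
Since both observations come from the same component, the likelihood for component k is f_k(x₁)·f_k(x₂).
  p_Bull = [5.2651e-10] × [2.77139e-05] = 1.45916e-14
  p_Bear = [0.00570343] × [0.168883] = 0.000963216
  p_Crisis = [0.395585] × [0.0607652] = 0.0240378
Prior × likelihood for each component:
  w_Bull·p_Bull = 0.54 × 1.45916e-14 = 7.87948e-15
  w_Bear·p_Bear = 0.40 × 0.000963216 = 0.000385286
  w_Crisis·p_Crisis = 0.06 × 0.0240378 = 0.00144227
Denominator: 7.87948e-15 + 0.000385286 + 0.00144227 = 0.00182756
P(Regime Bear | x₁,x₂) ≈ 0.2108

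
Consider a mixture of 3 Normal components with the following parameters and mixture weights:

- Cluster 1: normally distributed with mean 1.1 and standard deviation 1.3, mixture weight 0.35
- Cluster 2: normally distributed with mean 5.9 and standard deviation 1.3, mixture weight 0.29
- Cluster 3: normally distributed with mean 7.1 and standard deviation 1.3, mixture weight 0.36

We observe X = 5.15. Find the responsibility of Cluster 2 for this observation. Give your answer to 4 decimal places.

Posterior ∝ prior × likelihood, so P(k | x) ∝ P(Z=k) f_k(x); normalise over all components.
Normal densities:
  f_1 = 0.00239562
  f_2 = 0.259831
  f_3 = 0.0996289
Prior × likelihood for each component:
  P(Z=1)·f_1 = 0.35 × 0.00239562 = 0.000838467
  P(Z=2)·f_2 = 0.29 × 0.259831 = 0.0753511
  P(Z=3)·f_3 = 0.36 × 0.0996289 = 0.0358664
Evidence: 0.000838467 + 0.0753511 + 0.0358664 = 0.112056
Responsibility of Cluster 2: 0.0753511 / 0.112056 ≈ 0.6724

0.6724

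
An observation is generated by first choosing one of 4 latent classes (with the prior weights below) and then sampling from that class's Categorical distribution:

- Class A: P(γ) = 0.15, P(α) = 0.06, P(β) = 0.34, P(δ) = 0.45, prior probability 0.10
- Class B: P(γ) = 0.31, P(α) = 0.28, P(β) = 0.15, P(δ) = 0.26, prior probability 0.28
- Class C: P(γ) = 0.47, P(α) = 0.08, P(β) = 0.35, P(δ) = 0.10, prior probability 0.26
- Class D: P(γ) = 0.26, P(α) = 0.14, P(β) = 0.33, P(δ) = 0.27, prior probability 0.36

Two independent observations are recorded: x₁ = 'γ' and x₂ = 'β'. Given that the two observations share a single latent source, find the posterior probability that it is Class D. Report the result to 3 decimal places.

Apply Bayes' rule: the posterior for each component is proportional to its prior times its likelihood at x.
Since both observations come from the same component, the likelihood for component k is f_k(x₁)·f_k(x₂).
  L_A = [P(γ | comp) = 0.15] × [0.34] = 0.051
  L_B = [P(γ | comp) = 0.31] × [0.15] = 0.0465
  L_C = [P(γ | comp) = 0.47] × [0.35] = 0.1645
  L_D = [P(γ | comp) = 0.26] × [0.33] = 0.0858
Unnormalised posteriors:
  π_A·L_A = 0.10 × 0.051 = 0.0051
  π_B·L_B = 0.28 × 0.0465 = 0.01302
  π_C·L_C = 0.26 × 0.1645 = 0.04277
  π_D·L_D = 0.36 × 0.0858 = 0.030888
Evidence: 0.0051 + 0.01302 + 0.04277 + 0.030888 = 0.091778
Responsibility of Class D: 0.030888 / 0.091778 ≈ 0.337

0.337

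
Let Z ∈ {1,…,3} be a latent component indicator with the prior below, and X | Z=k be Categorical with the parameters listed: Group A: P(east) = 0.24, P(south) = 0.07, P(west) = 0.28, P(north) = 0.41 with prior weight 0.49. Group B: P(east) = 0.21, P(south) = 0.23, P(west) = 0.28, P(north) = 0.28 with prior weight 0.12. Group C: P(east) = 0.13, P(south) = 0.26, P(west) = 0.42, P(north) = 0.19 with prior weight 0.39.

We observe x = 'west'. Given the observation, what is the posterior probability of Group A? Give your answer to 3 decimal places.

0.410

Apply Bayes' rule: the posterior for each component is proportional to its prior times its likelihood at x.
Evaluate each component's likelihood at the observed value:
  p_A = P(west | comp) = 0.28
  p_B = P(west | comp) = 0.28
  p_C = P(west | comp) = 0.42
Prior × likelihood for each component:
  w_A·p_A = 0.49 × 0.28 = 0.1372
  w_B·p_B = 0.12 × 0.28 = 0.0336
  w_C·p_C = 0.39 × 0.42 = 0.1638
Sum: 0.1372 + 0.0336 + 0.1638 = 0.3346
P(Group A | the observation) = 0.1372 / 0.3346 ≈ 0.410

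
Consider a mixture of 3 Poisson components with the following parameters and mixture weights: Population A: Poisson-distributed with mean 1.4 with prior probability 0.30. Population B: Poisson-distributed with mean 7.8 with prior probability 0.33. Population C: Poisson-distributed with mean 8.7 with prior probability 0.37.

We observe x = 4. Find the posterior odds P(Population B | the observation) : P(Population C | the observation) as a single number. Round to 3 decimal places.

The posterior odds equal the prior odds times the likelihood ratio: (w_i/w_j)·(f_i(x)/f_j(x)).
Component likelihoods at x = 4:
  f_A = e^(−1.4)·1.4^4/4! = 0.039472
  f_B = e^(−7.8)·7.8^4/4! = 0.0631932
  f_C = e^(−8.7)·8.7^4/4! = 0.0397653
Posterior odds = (w_B·f_B) / (w_C·f_C) = (0.33·0.0631932) / (0.37·0.0397653) = 0.0208537 / 0.0147131 ≈ 1.417

1.417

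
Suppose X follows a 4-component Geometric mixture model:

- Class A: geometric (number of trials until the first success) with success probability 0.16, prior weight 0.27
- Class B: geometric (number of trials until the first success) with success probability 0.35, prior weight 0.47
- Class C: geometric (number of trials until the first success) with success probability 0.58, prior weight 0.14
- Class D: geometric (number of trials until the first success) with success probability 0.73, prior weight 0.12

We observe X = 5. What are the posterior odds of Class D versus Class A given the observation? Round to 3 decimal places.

Only the two components matter; the odds are (π_i f_i(x)) / (π_j f_j(x)).
Component likelihoods at x = 5:
  p_A = 0.16·(1−0.16)^4 = 0.16·0.497871 = 0.0796594
  p_B = 0.35·(1−0.35)^4 = 0.35·0.178506 = 0.0624772
  p_C = 0.58·(1−0.58)^4 = 0.58·0.031117 = 0.0180478
  p_D = 0.73·(1−0.73)^4 = 0.73·0.00531441 = 0.00387952
Odds = (0.12/0.27) × (0.00387952/0.0796594) = 0.444444 × 0.0487013 ≈ 0.022

0.022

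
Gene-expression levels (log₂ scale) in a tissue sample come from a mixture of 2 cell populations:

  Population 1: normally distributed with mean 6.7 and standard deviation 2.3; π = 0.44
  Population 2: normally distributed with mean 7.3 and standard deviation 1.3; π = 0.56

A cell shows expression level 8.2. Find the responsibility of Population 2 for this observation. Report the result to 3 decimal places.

0.687

By Bayes' theorem, P(k | x) = π_k f_k(x) / Σ_j π_j f_j(x).
Evaluate each component's likelihood at the observed value:
  f_1 = (1/(2.3·√(2π)))·exp(−(8.2−6.7)²/(2·2.3²)) = 0.173453·exp(-0.21267) = 0.140224
  f_2 = (1/(1.3·√(2π)))·exp(−(8.2−7.3)²/(2·1.3²)) = 0.306879·exp(-0.23964) = 0.241485
Multiply by the mixture weights:
  π_1·f_1 = 0.44 × 0.140224 = 0.0616986
  π_2·f_2 = 0.56 × 0.241485 = 0.135232
Marginal: 0.0616986 + 0.135232 = 0.19693
P(Population 2 | x) = 0.135232 / 0.19693 ≈ 0.687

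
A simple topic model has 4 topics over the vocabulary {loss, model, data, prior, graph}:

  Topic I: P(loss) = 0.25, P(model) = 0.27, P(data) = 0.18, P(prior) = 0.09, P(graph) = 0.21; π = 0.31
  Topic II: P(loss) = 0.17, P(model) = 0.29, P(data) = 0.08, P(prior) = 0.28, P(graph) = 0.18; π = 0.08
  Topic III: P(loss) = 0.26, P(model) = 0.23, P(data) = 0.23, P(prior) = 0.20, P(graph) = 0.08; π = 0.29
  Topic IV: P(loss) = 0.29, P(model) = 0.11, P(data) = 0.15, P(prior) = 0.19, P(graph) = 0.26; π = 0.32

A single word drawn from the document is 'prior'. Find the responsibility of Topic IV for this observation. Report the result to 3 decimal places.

Apply Bayes' rule: the posterior for each component is proportional to its prior times its likelihood at x.
Evaluate each component's likelihood at the observed value:
  f_I = 0.09
  f_II = 0.28
  f_III = 0.2
  f_IV = 0.19
Prior × likelihood for each component:
  π_I·f_I = 0.31 × 0.09 = 0.0279
  π_II·f_II = 0.08 × 0.28 = 0.0224
  π_III·f_III = 0.29 × 0.2 = 0.058
  π_IV·f_IV = 0.32 × 0.19 = 0.0608
Marginal: 0.0279 + 0.0224 + 0.058 + 0.0608 = 0.1691
So the posterior for Topic IV is 0.0608 / 0.1691 ≈ 0.360.

0.360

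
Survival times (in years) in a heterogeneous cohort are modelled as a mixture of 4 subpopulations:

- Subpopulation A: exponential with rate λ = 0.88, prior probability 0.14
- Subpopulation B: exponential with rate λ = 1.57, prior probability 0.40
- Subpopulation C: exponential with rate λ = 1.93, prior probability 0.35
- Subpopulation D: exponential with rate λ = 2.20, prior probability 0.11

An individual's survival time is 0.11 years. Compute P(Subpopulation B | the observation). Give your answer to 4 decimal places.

P(component k | x) = w_k·f_k(x) / marginal(x), where marginal(x) = Σ_j w_j·f_j(x).
Component likelihoods at x = 0.11 years:
  p_A = 0.798809
  p_B = 1.32098
  p_C = 1.56083
  p_D = 1.72712
Multiply by the mixture weights:
  w_A·p_A = 0.14 × 0.798809 = 0.111833
  w_B·p_B = 0.40 × 1.32098 = 0.528393
  w_C·p_C = 0.35 × 1.56083 = 0.546292
  w_D·p_D = 0.11 × 1.72712 = 0.189984
Denominator: 0.111833 + 0.528393 + 0.546292 + 0.189984 = 1.3765
Responsibility of Subpopulation B: 0.528393 / 1.3765 ≈ 0.3839

0.3839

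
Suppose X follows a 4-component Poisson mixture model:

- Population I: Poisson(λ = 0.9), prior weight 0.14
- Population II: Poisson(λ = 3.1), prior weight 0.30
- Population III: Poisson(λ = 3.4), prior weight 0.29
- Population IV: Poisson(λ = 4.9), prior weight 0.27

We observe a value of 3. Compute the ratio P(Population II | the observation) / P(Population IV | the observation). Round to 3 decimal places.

Posterior odds = (π_i f_i(x)) / (π_j f_j(x)); the normalising sum cancels.
Poisson probabilities:
  f_I = e^(−0.9)·0.9^3/3! = 0.0493982
  f_II = e^(−3.1)·3.1^3/3! = 0.223677
  f_III = e^(−3.4)·3.4^3/3! = 0.218617
  f_IV = e^(−4.9)·4.9^3/3! = 0.146014
Posterior odds = (π_II·f_II) / (π_IV·f_IV) = (0.30·0.223677) / (0.27·0.146014) = 0.067103 / 0.0394237 ≈ 1.702

1.702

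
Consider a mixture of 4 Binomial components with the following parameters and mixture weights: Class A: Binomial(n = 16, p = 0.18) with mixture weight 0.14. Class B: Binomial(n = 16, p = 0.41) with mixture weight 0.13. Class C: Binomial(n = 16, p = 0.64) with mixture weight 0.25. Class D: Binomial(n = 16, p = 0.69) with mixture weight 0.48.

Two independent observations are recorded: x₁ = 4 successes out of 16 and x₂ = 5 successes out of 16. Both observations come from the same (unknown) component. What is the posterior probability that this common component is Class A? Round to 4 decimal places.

0.5585

P(component k | x) = π_k·f_k(x) / marginal(x), where marginal(x) = Σ_j π_j·f_j(x).
Since both observations come from the same component, the likelihood for component k is f_k(x₁)·f_k(x₂).
  f_A = [C(16,4)·0.18^4·0.82^12 = 1820·0.00104976·0.0924201 = 0.176574] × [0.0930245] = 0.0164257
  f_B = [C(16,4)·0.41^4·0.59^12 = 1820·0.0282576·0.0017792 = 0.0915021] × [0.152607] = 0.0139638
  f_C = [C(16,4)·0.64^4·0.36^12 = 1820·0.167772·4.73838e-06 = 0.00144684] × [0.0061732] = 8.93164e-06
  f_D = [C(16,4)·0.69^4·0.31^12 = 1820·0.226671·7.87663e-07 = 0.000324944] × [0.00173583] = 5.64046e-07
Multiply by the mixture weights:
  π_A·f_A = 0.14 × 0.0164257 = 0.0022996
  π_B·f_B = 0.13 × 0.0139638 = 0.0018153
  π_C·f_C = 0.25 × 8.93164e-06 = 2.23291e-06
  π_D·f_D = 0.48 × 5.64046e-07 = 2.70742e-07
Marginal: 0.0022996 + 0.0018153 + 2.23291e-06 + 2.70742e-07 = 0.00411741
P(Class A | x) ≈ 0.5585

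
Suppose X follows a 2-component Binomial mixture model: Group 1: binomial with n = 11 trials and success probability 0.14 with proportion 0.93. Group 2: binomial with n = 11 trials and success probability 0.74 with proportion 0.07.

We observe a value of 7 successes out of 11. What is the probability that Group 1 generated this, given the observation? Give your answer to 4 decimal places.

0.0136

Apply Bayes' rule: the posterior for each component is proportional to its prior times its likelihood at x.
Evaluate each component's likelihood at the observed value:
  f_1 = 0.000190285
  f_2 = 0.183244
Unnormalised posteriors:
  π_1·f_1 = 0.93 × 0.000190285 = 0.000176965
  π_2·f_2 = 0.07 × 0.183244 = 0.0128271
Marginal: 0.000176965 + 0.0128271 = 0.013004
P(Group 1 | x) = 0.000176965 / 0.013004 ≈ 0.0136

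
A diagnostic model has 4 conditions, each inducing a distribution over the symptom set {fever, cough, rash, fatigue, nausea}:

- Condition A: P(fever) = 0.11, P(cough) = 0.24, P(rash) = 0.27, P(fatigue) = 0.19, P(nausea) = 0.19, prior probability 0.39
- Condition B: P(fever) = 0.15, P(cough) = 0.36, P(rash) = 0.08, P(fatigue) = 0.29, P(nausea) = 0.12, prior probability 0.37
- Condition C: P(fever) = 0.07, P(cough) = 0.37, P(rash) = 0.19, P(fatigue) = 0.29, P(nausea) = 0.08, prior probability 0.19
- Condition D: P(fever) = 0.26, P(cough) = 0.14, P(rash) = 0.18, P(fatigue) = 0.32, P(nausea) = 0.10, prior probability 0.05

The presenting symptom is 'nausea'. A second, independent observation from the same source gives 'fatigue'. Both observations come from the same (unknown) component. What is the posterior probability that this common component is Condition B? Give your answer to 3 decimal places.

0.391

By Bayes' theorem, P(k | x) = π_k f_k(x) / Σ_j π_j f_j(x).
Since both observations come from the same component, the likelihood for component k is f_k(x₁)·f_k(x₂).
  f_A = [0.19] × [0.19] = 0.0361
  f_B = [0.12] × [0.29] = 0.0348
  f_C = [0.08] × [0.29] = 0.0232
  f_D = [0.1] × [0.32] = 0.032
Multiply by the mixture weights:
  π_A·f_A = 0.39 × 0.0361 = 0.014079
  π_B·f_B = 0.37 × 0.0348 = 0.012876
  π_C·f_C = 0.19 × 0.0232 = 0.004408
  π_D·f_D = 0.05 × 0.032 = 0.0016
Evidence: 0.014079 + 0.012876 + 0.004408 + 0.0016 = 0.032963
P(Condition B | x) = 0.012876 / 0.032963 ≈ 0.391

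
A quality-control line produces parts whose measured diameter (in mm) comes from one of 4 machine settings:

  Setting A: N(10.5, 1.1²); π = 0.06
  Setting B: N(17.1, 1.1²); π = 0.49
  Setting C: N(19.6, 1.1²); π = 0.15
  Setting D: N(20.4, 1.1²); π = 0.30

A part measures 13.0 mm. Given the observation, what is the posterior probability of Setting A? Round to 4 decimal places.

Apply Bayes' rule: the posterior for each component is proportional to its prior times its likelihood at x.
Evaluate each component's likelihood at the observed value:
  L_A = 0.0274087
  L_B = 0.000348968
  L_C = 5.52353e-09
  L_D = 5.39832e-11
Prior × likelihood for each component:
  π_A·L_A = 0.06 × 0.0274087 = 0.00164452
  π_B·L_B = 0.49 × 0.000348968 = 0.000170994
  π_C·L_C = 0.15 × 5.52353e-09 = 8.28529e-10
  π_D·L_D = 0.30 × 5.39832e-11 = 1.6195e-11
Denominator: 0.00164452 + 0.000170994 + 8.28529e-10 + 1.6195e-11 = 0.00181552
P(Setting A | the observation) ≈ 0.9058

0.9058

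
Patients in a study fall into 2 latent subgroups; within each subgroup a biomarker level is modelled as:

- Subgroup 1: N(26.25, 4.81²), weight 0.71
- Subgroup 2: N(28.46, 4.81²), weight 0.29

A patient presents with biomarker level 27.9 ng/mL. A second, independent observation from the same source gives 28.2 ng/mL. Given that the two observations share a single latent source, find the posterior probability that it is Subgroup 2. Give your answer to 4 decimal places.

0.3181

Posterior ∝ prior × likelihood, so P(k | x) ∝ w_k f_k(x); normalise over all components.
Since both observations come from the same component, the likelihood for component k is f_k(x₁)·f_k(x₂).
  p_1 = [0.078201] × [0.076397] = 0.00597432
  p_2 = [0.08238] × [0.0828191] = 0.00682264
Multiply by the mixture weights:
  w_1·p_1 = 0.71 × 0.00597432 = 0.00424177
  w_2·p_2 = 0.29 × 0.00682264 = 0.00197856
Denominator: 0.00424177 + 0.00197856 = 0.00622033
P(Subgroup 2 | data) ≈ 0.3181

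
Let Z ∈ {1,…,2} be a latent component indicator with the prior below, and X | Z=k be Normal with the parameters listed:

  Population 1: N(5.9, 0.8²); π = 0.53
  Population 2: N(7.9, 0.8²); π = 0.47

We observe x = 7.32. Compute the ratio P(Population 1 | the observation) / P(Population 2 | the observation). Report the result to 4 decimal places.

0.3035

Since P(k|x) ∝ P(Z=k) f_k(x), the posterior odds are P(Z=i) f_i(x) / (P(Z=j) f_j(x)).
Evaluate each component's likelihood at the observed value:
  L_1 = 0.103198
  L_2 = 0.383426
Posterior odds = (P(Z=1)·L_1) / (P(Z=2)·L_2) = (0.53·0.103198) / (0.47·0.383426) = 0.0546948 / 0.18021 ≈ 0.3035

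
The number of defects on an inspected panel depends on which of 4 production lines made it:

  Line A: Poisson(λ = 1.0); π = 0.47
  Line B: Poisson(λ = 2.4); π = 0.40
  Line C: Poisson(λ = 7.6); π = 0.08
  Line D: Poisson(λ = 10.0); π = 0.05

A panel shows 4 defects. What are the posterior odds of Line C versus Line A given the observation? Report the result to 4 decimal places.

0.7725

Only the two components matter; the odds are (P(Z=i) f_i(x)) / (P(Z=j) f_j(x)).
Evaluate each component's likelihood at the observed value:
  L_A = e^(−1.0)·1.0^4/4! = 0.0153283
  L_B = e^(−2.4)·2.4^4/4! = 0.125408
  L_C = e^(−7.6)·7.6^4/4! = 0.0695673
  L_D = e^(−10.0)·10.0^4/4! = 0.0189166
Odds = (0.08/0.47) × (0.0695673/0.0153283) = 0.170213 × 4.53848 ≈ 0.7725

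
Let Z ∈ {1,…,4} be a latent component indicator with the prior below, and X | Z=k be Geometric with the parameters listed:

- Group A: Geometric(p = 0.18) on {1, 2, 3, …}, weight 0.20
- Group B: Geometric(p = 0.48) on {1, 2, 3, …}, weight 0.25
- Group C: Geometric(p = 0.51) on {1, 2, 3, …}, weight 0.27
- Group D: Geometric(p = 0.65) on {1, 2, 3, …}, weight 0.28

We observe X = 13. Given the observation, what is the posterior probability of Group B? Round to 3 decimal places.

0.014

P(component k | x) = π_k·f_k(x) / marginal(x), where marginal(x) = Σ_j π_j·f_j(x).
Component likelihoods at x = 13:
  L_A = 0.18·(1−0.18)^12 = 0.18·0.0924201 = 0.0166356
  L_B = 0.48·(1−0.48)^12 = 0.48·0.000390877 = 0.000187621
  L_C = 0.51·(1−0.51)^12 = 0.51·0.000191581 = 9.77064e-05
  L_D = 0.65·(1−0.65)^12 = 0.65·3.37922e-06 = 2.19649e-06
Multiply by the mixture weights:
  π_A·L_A = 0.20 × 0.0166356 = 0.00332712
  π_B·L_B = 0.25 × 0.000187621 = 4.69052e-05
  π_C·L_C = 0.27 × 9.77064e-05 = 2.63807e-05
  π_D·L_D = 0.28 × 2.19649e-06 = 6.15018e-07
Marginal: 0.00332712 + 4.69052e-05 + 2.63807e-05 + 6.15018e-07 = 0.00340102
Responsibility of Group B: 4.69052e-05 / 0.00340102 ≈ 0.014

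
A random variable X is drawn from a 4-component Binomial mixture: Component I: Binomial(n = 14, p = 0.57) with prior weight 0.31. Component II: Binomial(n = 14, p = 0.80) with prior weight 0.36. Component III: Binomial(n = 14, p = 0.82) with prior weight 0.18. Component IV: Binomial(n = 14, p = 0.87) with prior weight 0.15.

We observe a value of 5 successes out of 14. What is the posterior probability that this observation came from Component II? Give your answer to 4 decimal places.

0.0064

By Bayes' theorem, P(k | x) = w_k f_k(x) / Σ_j w_j f_j(x).
Component likelihoods at x = 5 successes out of 14:
  L_I = 0.0605417
  L_II = 0.00033588
  L_III = 0.000147226
  L_IV = 1.05816e-05
Multiply by the mixture weights:
  w_I·L_I = 0.31 × 0.0605417 = 0.0187679
  w_II·L_II = 0.36 × 0.00033588 = 0.000120917
  w_III·L_III = 0.18 × 0.000147226 = 2.65008e-05
  w_IV·L_IV = 0.15 × 1.05816e-05 = 1.58724e-06
Normaliser: 0.0187679 + 0.000120917 + 2.65008e-05 + 1.58724e-06 = 0.0189169
So the posterior for Component II is 0.000120917 / 0.0189169 ≈ 0.0064.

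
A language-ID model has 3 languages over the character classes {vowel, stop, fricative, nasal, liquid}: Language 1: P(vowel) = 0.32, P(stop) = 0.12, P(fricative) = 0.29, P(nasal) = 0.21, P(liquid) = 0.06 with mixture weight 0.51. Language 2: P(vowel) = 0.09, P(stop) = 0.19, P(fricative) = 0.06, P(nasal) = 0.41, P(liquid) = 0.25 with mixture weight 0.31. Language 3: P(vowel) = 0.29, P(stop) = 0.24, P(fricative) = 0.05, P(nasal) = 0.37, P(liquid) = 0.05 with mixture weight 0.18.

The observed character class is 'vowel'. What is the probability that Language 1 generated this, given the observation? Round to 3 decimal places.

0.671

By Bayes' theorem, P(k | x) = π_k f_k(x) / Σ_j π_j f_j(x).
Categorical probabilities:
  f_1 = 0.32
  f_2 = 0.09
  f_3 = 0.29
Multiply by the mixture weights:
  π_1·f_1 = 0.51 × 0.32 = 0.1632
  π_2·f_2 = 0.31 × 0.09 = 0.0279
  π_3·f_3 = 0.18 × 0.29 = 0.0522
Denominator: 0.1632 + 0.0279 + 0.0522 = 0.2433
Responsibility of Language 1: 0.1632 / 0.2433 ≈ 0.671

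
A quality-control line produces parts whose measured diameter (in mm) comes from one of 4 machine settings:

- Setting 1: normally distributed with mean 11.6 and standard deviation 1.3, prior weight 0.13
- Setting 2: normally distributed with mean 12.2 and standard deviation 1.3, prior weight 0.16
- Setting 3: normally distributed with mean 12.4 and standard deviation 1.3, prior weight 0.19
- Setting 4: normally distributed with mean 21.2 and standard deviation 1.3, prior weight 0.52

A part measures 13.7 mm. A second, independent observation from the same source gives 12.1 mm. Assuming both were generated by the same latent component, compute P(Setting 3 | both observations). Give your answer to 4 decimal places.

The responsibility of component k is π_k f_k(x) divided by Σ_j π_j f_j(x).
Since both observations come from the same component, the likelihood for component k is f_k(x₁)·f_k(x₂).
  L_1 = [0.0832392] × [0.285] = 0.0237232
  L_2 = [0.157712] × [0.305972] = 0.0482555
  L_3 = [0.186131] × [0.298815] = 0.0556189
  L_4 = [1.81733e-08] × [7.02671e-12] = 1.27698e-19
Unnormalised posteriors:
  π_1·L_1 = 0.13 × 0.0237232 = 0.00308401
  π_2·L_2 = 0.16 × 0.0482555 = 0.00772089
  π_3·L_3 = 0.19 × 0.0556189 = 0.0105676
  π_4·L_4 = 0.52 × 1.27698e-19 = 6.64031e-20
Evidence: 0.00308401 + 0.00772089 + 0.0105676 + 6.64031e-20 = 0.0213725
So the posterior for Setting 3 is 0.0105676 / 0.0213725 ≈ 0.4944.

0.4944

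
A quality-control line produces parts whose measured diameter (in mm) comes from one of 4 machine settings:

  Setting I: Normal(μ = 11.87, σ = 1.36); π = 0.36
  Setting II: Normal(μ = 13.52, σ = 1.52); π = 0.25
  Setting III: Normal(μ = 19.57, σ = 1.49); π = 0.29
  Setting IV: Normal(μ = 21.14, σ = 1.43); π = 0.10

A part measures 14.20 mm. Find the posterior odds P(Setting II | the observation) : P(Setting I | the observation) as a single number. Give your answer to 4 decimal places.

Only the two components matter; the odds are (w_i f_i(x)) / (w_j f_j(x)).
Component likelihoods at x = 14.20 mm:
  f_I = 0.0676092
  f_II = 0.237469
  f_III = 0.000404759
  f_IV = 2.14337e-06
Odds = (0.25/0.36) × (0.237469/0.0676092) = 0.694444 × 3.51238 ≈ 2.4391

2.4391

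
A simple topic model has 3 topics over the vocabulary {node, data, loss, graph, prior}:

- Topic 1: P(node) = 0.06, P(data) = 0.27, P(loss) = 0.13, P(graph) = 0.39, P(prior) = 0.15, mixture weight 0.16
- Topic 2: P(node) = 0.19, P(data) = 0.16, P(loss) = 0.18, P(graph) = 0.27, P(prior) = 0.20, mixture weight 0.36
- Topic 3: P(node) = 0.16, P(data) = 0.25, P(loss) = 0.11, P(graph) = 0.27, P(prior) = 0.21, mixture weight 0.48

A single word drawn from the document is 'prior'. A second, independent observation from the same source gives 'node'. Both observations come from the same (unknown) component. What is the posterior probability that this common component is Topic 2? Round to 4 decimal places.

0.4378

By Bayes' theorem, P(k | x) = π_k f_k(x) / Σ_j π_j f_j(x).
Since both observations come from the same component, the likelihood for component k is f_k(x₁)·f_k(x₂).
  f_1 = [P(prior | comp) = 0.15] × [0.06] = 0.009
  f_2 = [P(prior | comp) = 0.20] × [0.19] = 0.038
  f_3 = [P(prior | comp) = 0.21] × [0.16] = 0.0336
Multiply by the mixture weights:
  π_1·f_1 = 0.16 × 0.009 = 0.00144
  π_2·f_2 = 0.36 × 0.038 = 0.01368
  π_3·f_3 = 0.48 × 0.0336 = 0.016128
Marginal: 0.00144 + 0.01368 + 0.016128 = 0.031248
Responsibility of Topic 2: 0.01368 / 0.031248 ≈ 0.4378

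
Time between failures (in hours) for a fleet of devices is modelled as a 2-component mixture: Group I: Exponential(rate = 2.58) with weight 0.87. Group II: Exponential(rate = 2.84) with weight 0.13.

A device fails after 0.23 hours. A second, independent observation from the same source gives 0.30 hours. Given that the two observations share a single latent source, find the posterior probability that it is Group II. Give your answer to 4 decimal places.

0.1363

Apply Bayes' rule: the posterior for each component is proportional to its prior times its likelihood at x.
Since both observations come from the same component, the likelihood for component k is f_k(x₁)·f_k(x₂).
  f_I = [2.58·e^(−2.58·0.23) = 2.58·e^(−0.5934) = 1.42531] × [1.1898] = 1.69584
  f_II = [2.84·e^(−2.84·0.23) = 2.84·e^(−0.6532) = 1.47787] × [1.21143] = 1.79034
Prior × likelihood for each component:
  π_I·f_I = 0.87 × 1.69584 = 1.47538
  π_II·f_II = 0.13 × 1.79034 = 0.232745
Evidence: 1.47538 + 0.232745 = 1.70813
P(Group II | x₁, x₂) = 0.232745 / 1.70813 ≈ 0.1363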